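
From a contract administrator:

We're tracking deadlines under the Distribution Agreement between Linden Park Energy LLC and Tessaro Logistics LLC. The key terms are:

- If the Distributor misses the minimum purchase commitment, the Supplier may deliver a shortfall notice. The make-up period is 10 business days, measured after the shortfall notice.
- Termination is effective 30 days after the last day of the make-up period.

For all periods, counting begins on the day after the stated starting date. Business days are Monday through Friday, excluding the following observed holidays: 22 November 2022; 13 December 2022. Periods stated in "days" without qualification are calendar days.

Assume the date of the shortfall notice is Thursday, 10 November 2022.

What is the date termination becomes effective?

25 December 2022

The last day of the make-up period: 10 business days after Thursday, 10 November 2022, skipping weekends and the listed holiday on Nov 22 — Nov 11, Nov 14, Nov 15, Nov 16, Nov 17, Nov 18, Nov 21, Nov 23, Nov 24, Nov 25 — lands on Friday, 25 November 2022.
Adding 30 calendar days to 25 November 2022 gives 25 December 2022, which is the date termination becomes effective.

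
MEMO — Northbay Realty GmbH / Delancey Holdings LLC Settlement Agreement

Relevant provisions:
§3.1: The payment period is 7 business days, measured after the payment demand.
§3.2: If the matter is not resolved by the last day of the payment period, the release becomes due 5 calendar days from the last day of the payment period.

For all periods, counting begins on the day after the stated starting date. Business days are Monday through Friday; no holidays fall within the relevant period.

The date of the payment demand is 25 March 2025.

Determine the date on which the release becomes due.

8 April 2025

The last day of the payment period: 7 business days after Tuesday, 25 March 2025, skipping weekends — Mar 26, Mar 27, Mar 28, Mar 31, Apr 1, Apr 2, Apr 3 — lands on Thursday, 3 April 2025.
The date on which the release becomes due: 5 calendar days after 3 April 2025 is 8 April 2025.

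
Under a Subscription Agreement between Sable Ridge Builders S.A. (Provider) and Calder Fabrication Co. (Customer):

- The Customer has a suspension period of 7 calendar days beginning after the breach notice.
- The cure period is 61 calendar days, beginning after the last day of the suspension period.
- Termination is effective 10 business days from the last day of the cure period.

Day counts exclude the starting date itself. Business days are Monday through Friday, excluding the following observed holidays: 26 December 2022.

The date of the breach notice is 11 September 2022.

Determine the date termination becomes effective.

Adding 7 calendar days to 11 September 2022 gives 18 September 2022, which is the last day of the suspension period.
The last day of the cure period: 61 calendar days after 18 September 2022 is 18 November 2022.
From Friday, 18 November 2022, 10 business days (Nov 21, Nov 22, Nov 23, Nov 24, Nov 25, Nov 28, Nov 29, Nov 30, Dec 1, Dec 2, skipping weekends) brings us to Friday, 2 December 2022, which is the date termination becomes effective.

2 December 2022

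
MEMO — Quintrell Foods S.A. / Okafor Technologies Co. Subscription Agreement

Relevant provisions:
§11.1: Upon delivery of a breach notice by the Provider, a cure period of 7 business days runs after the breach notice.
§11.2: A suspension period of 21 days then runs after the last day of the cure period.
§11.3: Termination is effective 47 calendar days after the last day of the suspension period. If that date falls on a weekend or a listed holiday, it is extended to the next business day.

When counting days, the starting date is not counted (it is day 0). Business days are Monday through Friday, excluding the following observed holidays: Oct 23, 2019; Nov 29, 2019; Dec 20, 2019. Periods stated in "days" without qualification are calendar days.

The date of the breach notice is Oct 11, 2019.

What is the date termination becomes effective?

From Friday, Oct 11, 2019, 7 business days (Oct 14, Oct 15, Oct 16, Oct 17, Oct 18, Oct 21, Oct 22, skipping weekends) brings us to Tuesday, Oct 22, 2019, which is the last day of the cure period.
Adding 21 calendar days to Oct 22, 2019 gives Nov 12, 2019, which is the last day of the suspension period.
The date termination becomes effective: Nov 12, 2019 + 47 days = Dec 29, 2019. That falls on a Sunday, so it rolls to the next business day, Monday, Dec 30, 2019.

Dec 30, 2019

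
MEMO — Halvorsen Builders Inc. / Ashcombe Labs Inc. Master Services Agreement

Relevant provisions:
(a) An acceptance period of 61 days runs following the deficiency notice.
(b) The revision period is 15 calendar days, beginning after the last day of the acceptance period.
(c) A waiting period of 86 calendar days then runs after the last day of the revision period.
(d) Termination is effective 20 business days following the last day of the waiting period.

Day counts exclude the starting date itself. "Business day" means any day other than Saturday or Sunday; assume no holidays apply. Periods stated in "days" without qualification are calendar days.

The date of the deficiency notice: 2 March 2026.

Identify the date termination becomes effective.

The last day of the acceptance period: 2 March 2026 + 61 days = 2 May 2026.
The last day of the revision period: 2 May 2026 + 15 days = 17 May 2026.
The last day of the waiting period: 86 calendar days after 17 May 2026 is 11 August 2026.
From Tuesday, 11 August 2026, 20 business days (Aug 12, Aug 13, Aug 14, Aug 17, …, Sep 4, Sep 7, Sep 8, skipping weekends) brings us to Tuesday, 8 September 2026, which is the date termination becomes effective.

8 September 2026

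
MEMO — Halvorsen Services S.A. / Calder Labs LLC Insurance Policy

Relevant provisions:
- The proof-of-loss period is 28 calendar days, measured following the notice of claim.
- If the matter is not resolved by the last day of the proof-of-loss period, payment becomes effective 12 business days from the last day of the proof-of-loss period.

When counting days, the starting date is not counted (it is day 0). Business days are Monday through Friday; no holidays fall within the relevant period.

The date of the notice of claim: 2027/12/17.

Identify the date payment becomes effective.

The last day of the proof-of-loss period: 28 calendar days after 2027/12/17 is 2028/01/14.
The date payment becomes effective: 12 business days after Friday, 2028/01/14, skipping weekends — Jan 17, Jan 18, Jan 19, Jan 20, …, Jan 28, Jan 31, Feb 1 — lands on Tuesday, 2028/02/01.

2028/02/01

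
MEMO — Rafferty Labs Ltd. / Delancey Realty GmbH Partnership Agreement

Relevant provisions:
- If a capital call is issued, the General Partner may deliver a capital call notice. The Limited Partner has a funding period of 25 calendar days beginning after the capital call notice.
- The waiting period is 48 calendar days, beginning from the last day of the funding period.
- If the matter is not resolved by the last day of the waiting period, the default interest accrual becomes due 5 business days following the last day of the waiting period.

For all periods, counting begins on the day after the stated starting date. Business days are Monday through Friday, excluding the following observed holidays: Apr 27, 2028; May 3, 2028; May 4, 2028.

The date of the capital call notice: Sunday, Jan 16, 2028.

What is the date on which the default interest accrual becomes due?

Apr 5, 2028

The last day of the funding period: 25 calendar days after Jan 16, 2028 is Feb 10, 2028.
The last day of the waiting period: 48 calendar days after Feb 10, 2028 is Mar 29, 2028.
The date on which the default interest accrual becomes due: 5 business days after Wednesday, Mar 29, 2028, skipping weekends — Mar 30, Mar 31, Apr 3, Apr 4, Apr 5 — lands on Wednesday, Apr 5, 2028.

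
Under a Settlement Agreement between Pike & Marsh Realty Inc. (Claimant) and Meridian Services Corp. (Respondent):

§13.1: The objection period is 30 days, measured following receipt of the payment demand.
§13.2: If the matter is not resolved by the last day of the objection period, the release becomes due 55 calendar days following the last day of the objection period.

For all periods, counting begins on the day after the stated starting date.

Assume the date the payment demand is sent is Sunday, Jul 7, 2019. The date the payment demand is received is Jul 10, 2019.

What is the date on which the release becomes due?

Oct 3, 2019

The last day of the objection period: 30 calendar days after Jul 10, 2019 is Aug 9, 2019.
The date on which the release becomes due: 55 calendar days after Aug 9, 2019 is Oct 3, 2019.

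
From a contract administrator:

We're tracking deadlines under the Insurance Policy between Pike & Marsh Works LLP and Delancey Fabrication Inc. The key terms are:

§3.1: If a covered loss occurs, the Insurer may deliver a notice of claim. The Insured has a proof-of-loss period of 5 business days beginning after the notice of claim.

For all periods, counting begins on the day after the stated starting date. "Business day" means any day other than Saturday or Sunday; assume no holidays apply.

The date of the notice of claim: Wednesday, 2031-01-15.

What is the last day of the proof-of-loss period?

From Wednesday, 2031-01-15, 5 business days (Jan 16, Jan 17, Jan 20, Jan 21, Jan 22, skipping weekends) brings us to Wednesday, 2031-01-22, which is the last day of the proof-of-loss period.

2031-01-22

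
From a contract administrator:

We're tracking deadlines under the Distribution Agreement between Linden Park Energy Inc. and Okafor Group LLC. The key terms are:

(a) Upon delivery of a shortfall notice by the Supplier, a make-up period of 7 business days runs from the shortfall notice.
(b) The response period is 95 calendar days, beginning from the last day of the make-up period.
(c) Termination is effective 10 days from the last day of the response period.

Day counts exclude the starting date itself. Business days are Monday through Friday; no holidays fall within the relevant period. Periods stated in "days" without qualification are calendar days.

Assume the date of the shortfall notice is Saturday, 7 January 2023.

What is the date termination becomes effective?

2 May 2023

From Saturday, 7 January 2023, 7 business days (Jan 9, Jan 10, Jan 11, Jan 12, Jan 13, Jan 16, Jan 17, skipping weekends) brings us to Tuesday, 17 January 2023, which is the last day of the make-up period.
The last day of the response period: 95 calendar days after 17 January 2023 is 22 April 2023.
The date termination becomes effective: 10 calendar days after 22 April 2023 is 2 May 2023.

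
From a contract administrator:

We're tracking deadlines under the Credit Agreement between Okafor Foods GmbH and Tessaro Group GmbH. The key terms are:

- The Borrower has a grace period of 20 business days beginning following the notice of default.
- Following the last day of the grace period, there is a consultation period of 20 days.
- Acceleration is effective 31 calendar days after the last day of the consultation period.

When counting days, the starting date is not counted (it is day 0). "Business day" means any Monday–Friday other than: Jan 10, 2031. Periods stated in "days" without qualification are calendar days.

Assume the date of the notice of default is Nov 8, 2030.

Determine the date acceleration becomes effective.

Jan 26, 2031

The last day of the grace period: counting 20 business days from Friday, Nov 8, 2030 (Nov 11, Nov 12, Nov 13, Nov 14, …, Dec 4, Dec 5, Dec 6, skipping weekends) reaches Friday, Dec 6, 2030.
The last day of the consultation period: Dec 6, 2030 + 20 days = Dec 26, 2030.
The date acceleration becomes effective: 31 calendar days after Dec 26, 2030 is Jan 26, 2031.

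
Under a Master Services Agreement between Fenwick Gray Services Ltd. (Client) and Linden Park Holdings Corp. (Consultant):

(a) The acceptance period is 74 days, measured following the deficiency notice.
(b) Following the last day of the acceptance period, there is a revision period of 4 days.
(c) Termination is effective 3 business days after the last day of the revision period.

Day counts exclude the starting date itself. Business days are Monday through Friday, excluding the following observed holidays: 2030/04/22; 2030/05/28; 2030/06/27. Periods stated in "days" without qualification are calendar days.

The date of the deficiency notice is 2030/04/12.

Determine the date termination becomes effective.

Adding 74 calendar days to 2030/04/12 gives 2030/06/25, which is the last day of the acceptance period.
Adding 4 calendar days to 2030/06/25 gives 2030/06/29, which is the last day of the revision period.
The date termination becomes effective: counting 3 business days from Saturday, 2030/06/29 (Jul 1, Jul 2, Jul 3, skipping weekends) reaches Wednesday, 2030/07/03.

2030/07/03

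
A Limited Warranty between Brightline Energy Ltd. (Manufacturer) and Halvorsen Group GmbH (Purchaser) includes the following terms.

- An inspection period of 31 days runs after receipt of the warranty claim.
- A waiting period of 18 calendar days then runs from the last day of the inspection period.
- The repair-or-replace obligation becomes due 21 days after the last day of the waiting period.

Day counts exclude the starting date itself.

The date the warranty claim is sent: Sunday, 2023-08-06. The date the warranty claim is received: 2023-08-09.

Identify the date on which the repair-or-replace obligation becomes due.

2023-10-18

Adding 31 calendar days to 2023-08-09 gives 2023-09-09, which is the last day of the inspection period.
The last day of the waiting period: 2023-09-09 + 18 days = 2023-09-27.
Adding 21 calendar days to 2023-09-27 gives 2023-10-18, which is the date on which the repair-or-replace obligation becomes due.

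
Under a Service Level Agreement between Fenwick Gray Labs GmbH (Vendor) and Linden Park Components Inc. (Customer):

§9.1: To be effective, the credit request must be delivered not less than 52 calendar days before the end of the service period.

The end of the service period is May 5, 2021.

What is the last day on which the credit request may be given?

Mar 14, 2021

Counting back 52 calendar days from May 5, 2021 gives Mar 14, 2021.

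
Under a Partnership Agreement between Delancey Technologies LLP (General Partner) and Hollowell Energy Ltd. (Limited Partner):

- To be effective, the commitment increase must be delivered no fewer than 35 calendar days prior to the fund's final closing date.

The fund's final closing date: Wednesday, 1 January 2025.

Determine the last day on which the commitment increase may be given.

Counting back 35 calendar days from 1 January 2025 gives 27 November 2024.

27 November 2024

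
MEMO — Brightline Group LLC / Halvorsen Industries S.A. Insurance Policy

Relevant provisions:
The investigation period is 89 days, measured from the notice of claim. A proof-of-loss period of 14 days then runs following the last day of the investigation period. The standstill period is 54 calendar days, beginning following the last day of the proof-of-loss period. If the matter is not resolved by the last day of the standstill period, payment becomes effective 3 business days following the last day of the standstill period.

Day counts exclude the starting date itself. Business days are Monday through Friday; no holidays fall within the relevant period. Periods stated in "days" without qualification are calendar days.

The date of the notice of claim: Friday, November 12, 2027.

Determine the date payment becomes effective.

April 20, 2028

The last day of the investigation period: November 12, 2027 + 89 days = February 9, 2028.
The last day of the proof-of-loss period: 14 calendar days after February 9, 2028 is February 23, 2028.
The last day of the standstill period: February 23, 2028 + 54 days = April 17, 2028.
From Monday, April 17, 2028, 3 business days (Apr 18, Apr 19, Apr 20, skipping weekends) brings us to Thursday, April 20, 2028, which is the date payment becomes effective.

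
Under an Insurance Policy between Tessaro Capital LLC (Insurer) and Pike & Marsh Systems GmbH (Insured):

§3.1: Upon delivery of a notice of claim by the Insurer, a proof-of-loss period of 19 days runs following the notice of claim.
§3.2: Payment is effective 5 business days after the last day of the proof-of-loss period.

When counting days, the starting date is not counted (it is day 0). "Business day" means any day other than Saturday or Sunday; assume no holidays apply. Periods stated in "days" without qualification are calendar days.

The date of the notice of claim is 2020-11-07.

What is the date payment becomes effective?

2020-12-03

The last day of the proof-of-loss period: 19 calendar days after 2020-11-07 is 2020-11-26.
The date payment becomes effective: 5 business days after Thursday, 2020-11-26, skipping weekends — Nov 27, Nov 30, Dec 1, Dec 2, Dec 3 — lands on Thursday, 2020-12-03.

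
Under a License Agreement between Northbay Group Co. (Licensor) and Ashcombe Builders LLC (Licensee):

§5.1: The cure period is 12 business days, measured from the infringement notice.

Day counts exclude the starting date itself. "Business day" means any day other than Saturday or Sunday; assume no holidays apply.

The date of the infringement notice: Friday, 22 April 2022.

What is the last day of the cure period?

The last day of the cure period: counting 12 business days from Friday, 22 April 2022 (Apr 25, Apr 26, Apr 27, Apr 28, …, May 6, May 9, May 10, skipping weekends) reaches Tuesday, 10 May 2022.

10 May 2022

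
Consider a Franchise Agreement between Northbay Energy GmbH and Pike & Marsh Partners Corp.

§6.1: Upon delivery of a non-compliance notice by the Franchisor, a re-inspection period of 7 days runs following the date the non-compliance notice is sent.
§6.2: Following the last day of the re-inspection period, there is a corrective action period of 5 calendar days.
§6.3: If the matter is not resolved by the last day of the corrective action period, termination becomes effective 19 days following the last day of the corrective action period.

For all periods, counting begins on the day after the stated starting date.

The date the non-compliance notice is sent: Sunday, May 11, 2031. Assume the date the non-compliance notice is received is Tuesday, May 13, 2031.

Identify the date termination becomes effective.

June 11, 2031

The last day of the re-inspection period: May 11, 2031 + 7 days = May 18, 2031.
Adding 5 calendar days to May 18, 2031 gives May 23, 2031, which is the last day of the corrective action period.
The date termination becomes effective: 19 calendar days after May 23, 2031 is June 11, 2031.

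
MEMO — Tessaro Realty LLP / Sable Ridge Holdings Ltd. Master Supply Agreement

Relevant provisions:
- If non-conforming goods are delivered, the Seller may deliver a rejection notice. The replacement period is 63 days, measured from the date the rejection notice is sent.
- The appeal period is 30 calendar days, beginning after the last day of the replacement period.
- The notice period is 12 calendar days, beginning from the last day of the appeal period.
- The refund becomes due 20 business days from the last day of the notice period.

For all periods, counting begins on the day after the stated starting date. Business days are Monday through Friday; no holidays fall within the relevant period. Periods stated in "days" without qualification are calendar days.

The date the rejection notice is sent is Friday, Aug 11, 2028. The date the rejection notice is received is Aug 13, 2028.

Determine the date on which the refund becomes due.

The last day of the replacement period: Aug 11, 2028 + 63 days = Oct 13, 2028.
The last day of the appeal period: Oct 13, 2028 + 30 days = Nov 12, 2028.
Adding 12 calendar days to Nov 12, 2028 gives Nov 24, 2028, which is the last day of the notice period.
The date on which the refund becomes due: counting 20 business days from Friday, Nov 24, 2028 (Nov 27, Nov 28, Nov 29, Nov 30, …, Dec 20, Dec 21, Dec 22, skipping weekends) reaches Friday, Dec 22, 2028.

Dec 22, 2028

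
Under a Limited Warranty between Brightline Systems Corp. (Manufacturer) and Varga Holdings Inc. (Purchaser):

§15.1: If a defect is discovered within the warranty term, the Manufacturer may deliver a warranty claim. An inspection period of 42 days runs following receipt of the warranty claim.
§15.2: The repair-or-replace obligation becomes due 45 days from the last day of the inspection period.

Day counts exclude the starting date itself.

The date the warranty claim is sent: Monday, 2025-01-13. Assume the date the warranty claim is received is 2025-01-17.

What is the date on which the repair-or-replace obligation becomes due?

The last day of the inspection period: 2025-01-17 + 42 days = 2025-02-28.
The date on which the repair-or-replace obligation becomes due: 2025-02-28 + 45 days = 2025-04-14.

2025-04-14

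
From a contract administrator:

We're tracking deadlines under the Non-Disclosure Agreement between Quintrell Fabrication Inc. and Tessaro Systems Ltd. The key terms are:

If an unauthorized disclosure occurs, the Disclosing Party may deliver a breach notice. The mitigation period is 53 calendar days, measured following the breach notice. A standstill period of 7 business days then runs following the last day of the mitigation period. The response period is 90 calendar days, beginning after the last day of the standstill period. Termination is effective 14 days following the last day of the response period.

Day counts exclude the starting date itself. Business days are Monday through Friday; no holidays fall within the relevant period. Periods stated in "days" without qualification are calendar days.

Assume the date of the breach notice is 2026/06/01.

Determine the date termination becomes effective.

The last day of the mitigation period: 2026/06/01 + 53 days = 2026/07/24.
The last day of the standstill period: counting 7 business days from Friday, 2026/07/24 (Jul 27, Jul 28, Jul 29, Jul 30, Jul 31, Aug 3, Aug 4, skipping weekends) reaches Tuesday, 2026/08/04.
Adding 90 calendar days to 2026/08/04 gives 2026/11/02, which is the last day of the response period.
The date termination becomes effective: 14 calendar days after 2026/11/02 is 2026/11/16.

2026/11/16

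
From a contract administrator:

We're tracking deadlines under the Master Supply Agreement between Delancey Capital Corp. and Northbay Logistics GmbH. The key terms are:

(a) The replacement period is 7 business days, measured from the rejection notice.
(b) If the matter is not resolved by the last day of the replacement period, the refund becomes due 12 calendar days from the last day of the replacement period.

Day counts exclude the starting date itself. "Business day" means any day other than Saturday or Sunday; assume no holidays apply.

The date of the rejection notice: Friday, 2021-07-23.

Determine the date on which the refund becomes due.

The last day of the replacement period: counting 7 business days from Friday, 2021-07-23 (Jul 26, Jul 27, Jul 28, Jul 29, Jul 30, Aug 2, Aug 3, skipping weekends) reaches Tuesday, 2021-08-03.
The date on which the refund becomes due: 12 calendar days after 2021-08-03 is 2021-08-15.

2021-08-15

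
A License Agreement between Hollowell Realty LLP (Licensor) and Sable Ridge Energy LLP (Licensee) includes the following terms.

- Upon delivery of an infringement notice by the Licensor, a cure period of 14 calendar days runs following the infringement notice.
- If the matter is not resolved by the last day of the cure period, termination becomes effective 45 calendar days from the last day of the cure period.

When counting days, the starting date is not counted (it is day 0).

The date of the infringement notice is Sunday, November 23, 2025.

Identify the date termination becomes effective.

January 21, 2026

The last day of the cure period: November 23, 2025 + 14 days = December 7, 2025.
The date termination becomes effective: December 7, 2025 + 45 days = January 21, 2026.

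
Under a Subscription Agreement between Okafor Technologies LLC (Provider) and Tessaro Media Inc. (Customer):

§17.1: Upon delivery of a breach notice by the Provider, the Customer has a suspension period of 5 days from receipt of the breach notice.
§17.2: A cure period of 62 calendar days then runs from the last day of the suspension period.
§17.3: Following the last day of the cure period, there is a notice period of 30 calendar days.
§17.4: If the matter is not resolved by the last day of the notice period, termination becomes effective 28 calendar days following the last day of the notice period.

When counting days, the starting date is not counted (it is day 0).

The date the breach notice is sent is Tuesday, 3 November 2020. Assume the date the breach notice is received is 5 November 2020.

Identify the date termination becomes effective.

10 March 2021

The last day of the suspension period: 5 November 2020 + 5 days = 10 November 2020.
The last day of the cure period: 10 November 2020 + 62 days = 11 January 2021.
The last day of the notice period: 11 January 2021 + 30 days = 10 February 2021.
The date termination becomes effective: 28 calendar days after 10 February 2021 is 10 March 2021.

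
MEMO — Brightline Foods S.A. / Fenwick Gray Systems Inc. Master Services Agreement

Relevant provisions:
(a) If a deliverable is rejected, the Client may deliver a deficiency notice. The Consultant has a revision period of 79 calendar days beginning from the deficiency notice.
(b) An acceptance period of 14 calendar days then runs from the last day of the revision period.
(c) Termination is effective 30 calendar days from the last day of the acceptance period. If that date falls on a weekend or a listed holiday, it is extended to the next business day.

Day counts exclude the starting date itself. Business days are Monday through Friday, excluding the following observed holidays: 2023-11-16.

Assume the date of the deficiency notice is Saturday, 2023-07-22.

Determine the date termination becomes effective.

The last day of the revision period: 79 calendar days after 2023-07-22 is 2023-10-09.
The last day of the acceptance period: 14 calendar days after 2023-10-09 is 2023-10-23.
The date termination becomes effective: 2023-10-23 + 30 days = 2023-11-22. 2023-11-22 is a Wednesday and is not a listed holiday, so no roll-forward applies.

2023-11-22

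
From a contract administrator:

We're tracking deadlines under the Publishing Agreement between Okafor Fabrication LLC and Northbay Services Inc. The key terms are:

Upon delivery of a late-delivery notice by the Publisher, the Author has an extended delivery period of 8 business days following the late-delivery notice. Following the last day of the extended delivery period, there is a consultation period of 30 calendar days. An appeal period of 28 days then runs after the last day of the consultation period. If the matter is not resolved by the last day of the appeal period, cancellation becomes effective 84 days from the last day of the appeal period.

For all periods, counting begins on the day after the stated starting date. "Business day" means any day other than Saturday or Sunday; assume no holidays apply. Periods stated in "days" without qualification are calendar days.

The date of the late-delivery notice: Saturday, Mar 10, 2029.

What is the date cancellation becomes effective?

Aug 10, 2029

From Saturday, Mar 10, 2029, 8 business days (Mar 12, Mar 13, Mar 14, Mar 15, Mar 16, Mar 19, Mar 20, Mar 21, skipping weekends) brings us to Wednesday, Mar 21, 2029, which is the last day of the extended delivery period.
The last day of the consultation period: Mar 21, 2029 + 30 days = Apr 20, 2029.
Adding 28 calendar days to Apr 20, 2029 gives May 18, 2029, which is the last day of the appeal period.
The date cancellation becomes effective: 84 calendar days after May 18, 2029 is Aug 10, 2029.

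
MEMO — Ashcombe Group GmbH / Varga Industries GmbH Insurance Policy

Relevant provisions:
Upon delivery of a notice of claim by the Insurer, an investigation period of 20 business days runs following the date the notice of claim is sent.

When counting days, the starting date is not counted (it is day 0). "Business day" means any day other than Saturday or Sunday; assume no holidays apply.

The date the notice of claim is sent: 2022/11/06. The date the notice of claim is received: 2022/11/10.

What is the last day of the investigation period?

2022/12/02

From Sunday, 2022/11/06, 20 business days (Nov 7, Nov 8, Nov 9, Nov 10, …, Nov 30, Dec 1, Dec 2, skipping weekends) brings us to Friday, 2022/12/02, which is the last day of the investigation period.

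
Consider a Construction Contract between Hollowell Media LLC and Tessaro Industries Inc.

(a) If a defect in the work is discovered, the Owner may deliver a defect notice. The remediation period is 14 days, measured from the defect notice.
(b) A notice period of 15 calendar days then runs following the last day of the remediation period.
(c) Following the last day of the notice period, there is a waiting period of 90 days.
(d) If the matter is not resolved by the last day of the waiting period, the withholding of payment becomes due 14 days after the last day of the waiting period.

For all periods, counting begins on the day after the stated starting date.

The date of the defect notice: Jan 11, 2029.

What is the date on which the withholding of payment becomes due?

May 24, 2029

Adding 14 calendar days to Jan 11, 2029 gives Jan 25, 2029, which is the last day of the remediation period.
The last day of the notice period: Jan 25, 2029 + 15 days = Feb 9, 2029.
The last day of the waiting period: 90 calendar days after Feb 9, 2029 is May 10, 2029.
The date on which the withholding of payment becomes due: May 10, 2029 + 14 days = May 24, 2029.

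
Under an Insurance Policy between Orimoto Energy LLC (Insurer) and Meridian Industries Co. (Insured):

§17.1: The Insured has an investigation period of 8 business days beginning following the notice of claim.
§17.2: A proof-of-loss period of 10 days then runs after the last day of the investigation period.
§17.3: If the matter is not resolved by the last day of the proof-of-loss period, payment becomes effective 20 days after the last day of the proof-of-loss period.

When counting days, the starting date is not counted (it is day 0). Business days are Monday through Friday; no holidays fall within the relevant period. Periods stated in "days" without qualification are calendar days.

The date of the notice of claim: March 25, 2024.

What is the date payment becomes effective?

May 4, 2024

The last day of the investigation period: 8 business days after Monday, March 25, 2024, skipping weekends — Mar 26, Mar 27, Mar 28, Mar 29, Apr 1, Apr 2, Apr 3, Apr 4 — lands on Thursday, April 4, 2024.
The last day of the proof-of-loss period: April 4, 2024 + 10 days = April 14, 2024.
Adding 20 calendar days to April 14, 2024 gives May 4, 2024, which is the date payment becomes effective.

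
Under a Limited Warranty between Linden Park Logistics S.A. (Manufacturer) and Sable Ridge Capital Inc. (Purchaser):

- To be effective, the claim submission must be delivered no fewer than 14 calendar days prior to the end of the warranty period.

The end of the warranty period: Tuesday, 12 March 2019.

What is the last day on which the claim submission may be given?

26 February 2019

12 March 2019 minus 14 days is 26 February 2019.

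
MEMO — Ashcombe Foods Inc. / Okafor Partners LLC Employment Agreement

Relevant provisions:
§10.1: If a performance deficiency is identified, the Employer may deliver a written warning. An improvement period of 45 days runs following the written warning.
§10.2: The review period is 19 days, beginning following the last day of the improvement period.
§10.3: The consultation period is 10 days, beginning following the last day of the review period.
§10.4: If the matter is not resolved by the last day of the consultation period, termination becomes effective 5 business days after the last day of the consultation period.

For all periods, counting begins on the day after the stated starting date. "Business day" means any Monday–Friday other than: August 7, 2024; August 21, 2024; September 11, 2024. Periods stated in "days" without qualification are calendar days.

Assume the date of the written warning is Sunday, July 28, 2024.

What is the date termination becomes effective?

Adding 45 calendar days to July 28, 2024 gives September 11, 2024, which is the last day of the improvement period.
The last day of the review period: 19 calendar days after September 11, 2024 is September 30, 2024.
Adding 10 calendar days to September 30, 2024 gives October 10, 2024, which is the last day of the consultation period.
The date termination becomes effective: 5 business days after Thursday, October 10, 2024, skipping weekends — Oct 11, Oct 14, Oct 15, Oct 16, Oct 17 — lands on Thursday, October 17, 2024.

October 17, 2024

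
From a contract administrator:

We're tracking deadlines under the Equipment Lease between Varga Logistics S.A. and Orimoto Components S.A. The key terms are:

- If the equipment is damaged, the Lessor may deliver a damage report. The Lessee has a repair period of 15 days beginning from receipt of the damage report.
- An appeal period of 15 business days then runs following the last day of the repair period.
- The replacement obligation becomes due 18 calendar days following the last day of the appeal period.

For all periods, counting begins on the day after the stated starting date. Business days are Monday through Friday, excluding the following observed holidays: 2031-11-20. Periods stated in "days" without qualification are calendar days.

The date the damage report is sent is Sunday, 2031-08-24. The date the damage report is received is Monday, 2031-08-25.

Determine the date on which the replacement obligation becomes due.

Adding 15 calendar days to 2031-08-25 gives 2031-09-09, which is the last day of the repair period.
From Tuesday, 2031-09-09, 15 business days (Sep 10, Sep 11, Sep 12, Sep 15, …, Sep 26, Sep 29, Sep 30, skipping weekends) brings us to Tuesday, 2031-09-30, which is the last day of the appeal period.
Adding 18 calendar days to 2031-09-30 gives 2031-10-18, which is the date on which the replacement obligation becomes due.

2031-10-18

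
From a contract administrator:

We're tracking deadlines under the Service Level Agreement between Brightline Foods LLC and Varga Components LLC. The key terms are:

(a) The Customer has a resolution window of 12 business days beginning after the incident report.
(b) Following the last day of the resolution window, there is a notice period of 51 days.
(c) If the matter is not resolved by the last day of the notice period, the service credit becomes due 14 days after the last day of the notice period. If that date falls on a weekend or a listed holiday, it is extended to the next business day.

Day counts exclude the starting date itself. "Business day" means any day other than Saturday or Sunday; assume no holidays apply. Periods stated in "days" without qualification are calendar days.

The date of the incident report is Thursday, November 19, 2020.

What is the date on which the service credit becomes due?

The last day of the resolution window: 12 business days after Thursday, November 19, 2020, skipping weekends — Nov 20, Nov 23, Nov 24, Nov 25, …, Dec 3, Dec 4, Dec 7 — lands on Monday, December 7, 2020.
The last day of the notice period: 51 calendar days after December 7, 2020 is January 27, 2021.
Adding 14 calendar days to January 27, 2021 gives February 10, 2021, which is the date on which the service credit becomes due. February 10, 2021 is a Wednesday, so no roll-forward applies.

February 10, 2021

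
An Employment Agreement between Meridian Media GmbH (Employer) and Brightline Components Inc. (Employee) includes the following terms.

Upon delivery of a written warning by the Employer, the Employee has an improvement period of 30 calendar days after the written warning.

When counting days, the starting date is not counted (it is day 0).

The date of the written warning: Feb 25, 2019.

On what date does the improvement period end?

The last day of the improvement period: Feb 25, 2019 + 30 days = Mar 27, 2019.

Mar 27, 2019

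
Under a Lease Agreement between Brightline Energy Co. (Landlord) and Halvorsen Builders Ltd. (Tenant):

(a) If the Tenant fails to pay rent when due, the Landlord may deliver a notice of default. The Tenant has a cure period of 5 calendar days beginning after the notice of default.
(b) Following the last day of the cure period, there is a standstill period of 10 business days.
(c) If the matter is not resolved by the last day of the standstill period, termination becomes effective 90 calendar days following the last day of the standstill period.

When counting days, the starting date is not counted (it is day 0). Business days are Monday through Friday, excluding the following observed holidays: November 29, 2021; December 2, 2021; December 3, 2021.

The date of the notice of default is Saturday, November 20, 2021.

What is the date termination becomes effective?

The last day of the cure period: November 20, 2021 + 5 days = November 25, 2021.
The last day of the standstill period: counting 10 business days from Thursday, November 25, 2021 (Nov 26, Nov 30, Dec 1, Dec 6, Dec 7, Dec 8, Dec 9, Dec 10, Dec 13, Dec 14, skipping weekends and the listed holidays on Nov 29, Dec 2, Dec 3) reaches Tuesday, December 14, 2021.
The date termination becomes effective: 90 calendar days after December 14, 2021 is March 14, 2022.

March 14, 2022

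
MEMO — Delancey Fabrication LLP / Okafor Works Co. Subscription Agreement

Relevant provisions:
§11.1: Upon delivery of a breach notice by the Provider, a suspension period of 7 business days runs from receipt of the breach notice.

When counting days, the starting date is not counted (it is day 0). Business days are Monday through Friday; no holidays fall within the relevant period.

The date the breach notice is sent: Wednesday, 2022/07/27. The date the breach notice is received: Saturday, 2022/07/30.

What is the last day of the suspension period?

The last day of the suspension period: 7 business days after Saturday, 2022/07/30, skipping weekends — Aug 1, Aug 2, Aug 3, Aug 4, Aug 5, Aug 8, Aug 9 — lands on Tuesday, 2022/08/09.

2022/08/09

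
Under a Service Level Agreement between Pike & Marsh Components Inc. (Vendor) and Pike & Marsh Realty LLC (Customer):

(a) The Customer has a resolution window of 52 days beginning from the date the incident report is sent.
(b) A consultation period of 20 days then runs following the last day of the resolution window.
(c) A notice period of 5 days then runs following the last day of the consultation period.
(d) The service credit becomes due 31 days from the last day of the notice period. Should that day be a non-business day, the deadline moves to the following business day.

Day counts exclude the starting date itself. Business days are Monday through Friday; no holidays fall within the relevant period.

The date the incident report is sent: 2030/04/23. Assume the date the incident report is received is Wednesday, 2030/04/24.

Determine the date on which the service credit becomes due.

2030/08/09

Adding 52 calendar days to 2030/04/23 gives 2030/06/14, which is the last day of the resolution window.
The last day of the consultation period: 20 calendar days after 2030/06/14 is 2030/07/04.
The last day of the notice period: 2030/07/04 + 5 days = 2030/07/09.
Adding 31 calendar days to 2030/07/09 gives 2030/08/09, which is the date on which the service credit becomes due. 2030/08/09 is a Friday, so no roll-forward applies.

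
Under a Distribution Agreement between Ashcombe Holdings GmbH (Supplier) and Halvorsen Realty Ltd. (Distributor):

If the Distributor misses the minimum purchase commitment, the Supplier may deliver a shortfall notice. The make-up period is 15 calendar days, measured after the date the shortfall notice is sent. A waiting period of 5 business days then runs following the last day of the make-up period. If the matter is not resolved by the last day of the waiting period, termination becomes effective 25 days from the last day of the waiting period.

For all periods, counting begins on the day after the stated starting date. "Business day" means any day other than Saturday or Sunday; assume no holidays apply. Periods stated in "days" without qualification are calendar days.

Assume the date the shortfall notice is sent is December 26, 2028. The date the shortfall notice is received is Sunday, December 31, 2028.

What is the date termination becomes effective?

The last day of the make-up period: 15 calendar days after December 26, 2028 is January 10, 2029.
The last day of the waiting period: counting 5 business days from Wednesday, January 10, 2029 (Jan 11, Jan 12, Jan 15, Jan 16, Jan 17, skipping weekends) reaches Wednesday, January 17, 2029.
Adding 25 calendar days to January 17, 2029 gives February 11, 2029, which is the date termination becomes effective.

February 11, 2029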